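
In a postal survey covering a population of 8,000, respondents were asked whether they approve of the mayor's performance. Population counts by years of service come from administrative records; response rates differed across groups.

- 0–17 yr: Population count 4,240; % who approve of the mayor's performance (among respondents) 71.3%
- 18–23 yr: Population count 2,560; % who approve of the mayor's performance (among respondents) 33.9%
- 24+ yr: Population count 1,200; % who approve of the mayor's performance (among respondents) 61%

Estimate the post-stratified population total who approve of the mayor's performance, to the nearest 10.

4,620

Estimated count per cell = population count × respondent percentage:
  0–17 yr: 4,240 × 71.3% = 3023.12
  18–23 yr: 2,560 × 33.9% = 867.84
  24+ yr: 1,200 × 61% = 732
Estimated total = 4622.96 → 4,620.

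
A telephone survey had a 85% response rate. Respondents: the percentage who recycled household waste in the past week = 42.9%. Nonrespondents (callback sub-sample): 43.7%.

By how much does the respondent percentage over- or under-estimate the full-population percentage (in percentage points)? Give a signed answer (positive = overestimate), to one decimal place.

-0.1 percentage points

Nonresponse fraction = 1 − 0.85 = 0.15.
Bias = (nonresponse fraction) × (respondent percentage − nonrespondent percentage)
     = 0.15 × (42.9 − 43.7) = 0.15 × -0.8 = -0.12.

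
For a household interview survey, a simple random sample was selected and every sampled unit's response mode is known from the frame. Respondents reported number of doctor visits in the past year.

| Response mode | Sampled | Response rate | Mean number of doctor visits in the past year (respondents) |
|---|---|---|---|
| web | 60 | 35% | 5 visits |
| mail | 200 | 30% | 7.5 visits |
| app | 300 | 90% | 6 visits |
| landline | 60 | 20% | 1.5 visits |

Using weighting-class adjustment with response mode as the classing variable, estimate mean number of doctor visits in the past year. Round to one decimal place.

6.0

Weighting each respondent by the inverse class response rate inflates each class back to its sampled size, so the class weight is n_sampled:
  web: 60 × 5 = 300
  mail: 200 × 7.5 = 1500
  app: 300 × 6 = 1800
  landline: 60 × 1.5 = 90
Adjusted estimate = 3690 / 620 = 5.95161 → 6.0.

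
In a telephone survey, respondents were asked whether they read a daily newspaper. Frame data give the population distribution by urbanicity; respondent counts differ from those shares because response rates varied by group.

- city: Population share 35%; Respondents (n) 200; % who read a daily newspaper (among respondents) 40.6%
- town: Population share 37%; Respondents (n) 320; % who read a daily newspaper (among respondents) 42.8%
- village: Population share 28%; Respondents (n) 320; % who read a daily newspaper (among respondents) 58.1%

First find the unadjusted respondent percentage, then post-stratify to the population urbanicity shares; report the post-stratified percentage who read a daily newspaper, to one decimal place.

Unadjusted (pooled respondent) estimate weights by respondent counts:
  (200/840)×40.6 + (320/840)×42.8 + (320/840)×58.1 = 48.1048%
Reweighting by population urbanicity shares:
  0.35×40.6 + 0.37×42.8 + 0.28×58.1 = 46.314%

46.3%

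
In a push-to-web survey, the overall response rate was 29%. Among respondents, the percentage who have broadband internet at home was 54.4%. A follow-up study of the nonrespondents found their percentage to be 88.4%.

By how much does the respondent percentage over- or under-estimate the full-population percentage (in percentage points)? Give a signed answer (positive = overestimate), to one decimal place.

-24.1 percentage points

Nonresponse fraction = 1 − 0.29 = 0.71.
Bias = (nonresponse fraction) × (respondent percentage − nonrespondent percentage)
     = 0.71 × (54.4 − 88.4) = 0.71 × -34 = -24.14.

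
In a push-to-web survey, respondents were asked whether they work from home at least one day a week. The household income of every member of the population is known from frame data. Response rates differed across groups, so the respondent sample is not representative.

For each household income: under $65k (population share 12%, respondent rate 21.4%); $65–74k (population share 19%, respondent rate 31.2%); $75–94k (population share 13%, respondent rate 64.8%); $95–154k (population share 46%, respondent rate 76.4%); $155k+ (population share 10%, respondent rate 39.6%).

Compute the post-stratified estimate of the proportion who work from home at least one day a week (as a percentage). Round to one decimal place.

56.0%

Post-stratification weights by population share, not respondent share:
  under $65k: 0.12 × 21.4 = 2.568
  $65–74k: 0.19 × 31.2 = 5.928
  $75–94k: 0.13 × 64.8 = 8.424
  $95–154k: 0.46 × 76.4 = 35.144
  $155k+: 0.1 × 39.6 = 3.96
Post-stratified estimate = 56.024 → 56.0%.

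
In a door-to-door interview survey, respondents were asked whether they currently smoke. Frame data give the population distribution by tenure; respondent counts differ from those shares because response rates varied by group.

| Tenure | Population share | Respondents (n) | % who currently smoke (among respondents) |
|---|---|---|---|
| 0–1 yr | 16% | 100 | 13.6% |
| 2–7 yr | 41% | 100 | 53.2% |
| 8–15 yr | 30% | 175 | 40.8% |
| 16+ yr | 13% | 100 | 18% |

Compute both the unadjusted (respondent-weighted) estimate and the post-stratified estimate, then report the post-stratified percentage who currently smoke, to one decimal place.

Without adjustment, the pooled respondent share is:
  (100/475)×13.6 + (100/475)×53.2 + (175/475)×40.8 + (100/475)×18 = 32.8842%
Post-stratified estimate weights by population shares:
  0.16×13.6 + 0.41×53.2 + 0.3×40.8 + 0.13×18 = 38.568%

38.6%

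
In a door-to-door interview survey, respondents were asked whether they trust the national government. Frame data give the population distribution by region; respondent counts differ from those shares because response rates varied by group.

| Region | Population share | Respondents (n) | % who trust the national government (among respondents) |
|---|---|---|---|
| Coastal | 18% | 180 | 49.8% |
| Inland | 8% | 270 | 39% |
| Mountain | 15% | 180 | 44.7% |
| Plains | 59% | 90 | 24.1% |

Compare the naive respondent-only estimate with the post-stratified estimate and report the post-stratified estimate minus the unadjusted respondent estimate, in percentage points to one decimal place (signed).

-8.3 percentage points

Unadjusted (pooled respondent) estimate weights by respondent counts:
  (180/720)×49.8 + (270/720)×39 + (180/720)×44.7 + (90/720)×24.1 = 41.2625%
Reweighting by population region shares:
  0.18×49.8 + 0.08×39 + 0.15×44.7 + 0.59×24.1 = 33.008%
Difference = 33.008 − 41.2625 = -8.2545 pp.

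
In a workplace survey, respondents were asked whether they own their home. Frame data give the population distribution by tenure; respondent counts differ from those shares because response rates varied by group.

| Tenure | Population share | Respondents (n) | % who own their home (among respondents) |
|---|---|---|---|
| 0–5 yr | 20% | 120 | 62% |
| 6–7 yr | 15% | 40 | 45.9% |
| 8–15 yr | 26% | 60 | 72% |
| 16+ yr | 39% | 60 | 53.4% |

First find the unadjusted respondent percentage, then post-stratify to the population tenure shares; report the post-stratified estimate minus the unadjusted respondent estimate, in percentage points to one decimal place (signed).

-1.2 percentage points

Naive respondent-only estimate (weights = respondent counts):
  (120/280)×62 + (40/280)×45.9 + (60/280)×72 + (60/280)×53.4 = 60%
Reweighting by population tenure shares:
  0.2×62 + 0.15×45.9 + 0.26×72 + 0.39×53.4 = 58.831%
Difference = 58.831 − 60 = -1.169 pp.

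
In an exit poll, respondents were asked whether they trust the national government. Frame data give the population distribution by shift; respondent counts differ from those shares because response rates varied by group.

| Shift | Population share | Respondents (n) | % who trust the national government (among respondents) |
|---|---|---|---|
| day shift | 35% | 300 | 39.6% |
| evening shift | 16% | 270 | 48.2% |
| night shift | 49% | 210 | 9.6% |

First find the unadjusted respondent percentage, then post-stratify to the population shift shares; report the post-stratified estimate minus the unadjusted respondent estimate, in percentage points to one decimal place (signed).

-8.2 percentage points

Without adjustment, the pooled respondent share is:
  (300/780)×39.6 + (270/780)×48.2 + (210/780)×9.6 = 34.5%
Post-stratified estimate weights by population shares:
  0.35×39.6 + 0.16×48.2 + 0.49×9.6 = 26.276%
Difference = 26.276 − 34.5 = -8.224 pp.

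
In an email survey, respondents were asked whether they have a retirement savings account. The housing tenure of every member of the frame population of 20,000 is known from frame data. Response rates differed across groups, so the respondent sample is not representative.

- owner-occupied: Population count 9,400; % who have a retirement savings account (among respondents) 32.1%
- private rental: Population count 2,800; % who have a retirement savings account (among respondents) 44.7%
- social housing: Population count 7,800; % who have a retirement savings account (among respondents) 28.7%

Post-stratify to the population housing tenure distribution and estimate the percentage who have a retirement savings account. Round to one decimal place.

32.5%

Post-stratification weights by population share, not respondent share:
  owner-occupied: (9,400/20,000) × 32.1 = 15.087
  private rental: (2,800/20,000) × 44.7 = 6.258
  social housing: (7,800/20,000) × 28.7 = 11.193
Post-stratified estimate = 32.538 → 32.5%.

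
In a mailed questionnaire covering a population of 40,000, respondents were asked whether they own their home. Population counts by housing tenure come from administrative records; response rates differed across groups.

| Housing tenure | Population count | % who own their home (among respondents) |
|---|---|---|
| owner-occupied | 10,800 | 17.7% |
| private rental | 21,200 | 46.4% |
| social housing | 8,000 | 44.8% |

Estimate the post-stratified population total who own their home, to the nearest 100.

Each cell contributes its population count × the respondent rate:
  owner-occupied: 10,800 × 17.7% = 1911.6
  private rental: 21,200 × 46.4% = 9836.8
  social housing: 8,000 × 44.8% = 3584
Estimated total = 15332.4 → 15,300.

15,300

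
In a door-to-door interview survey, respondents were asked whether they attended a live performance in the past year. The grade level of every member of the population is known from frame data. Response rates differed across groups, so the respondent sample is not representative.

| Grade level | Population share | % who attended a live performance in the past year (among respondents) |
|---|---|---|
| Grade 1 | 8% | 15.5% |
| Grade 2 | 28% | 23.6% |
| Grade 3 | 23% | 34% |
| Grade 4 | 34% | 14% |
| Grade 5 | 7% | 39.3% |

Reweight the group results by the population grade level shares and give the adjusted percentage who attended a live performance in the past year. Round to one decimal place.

Weight each group's respondent value by its population share:
  Grade 1: 0.08 × 15.5 = 1.24
  Grade 2: 0.28 × 23.6 = 6.608
  Grade 3: 0.23 × 34 = 7.82
  Grade 4: 0.34 × 14 = 4.76
  Grade 5: 0.07 × 39.3 = 2.751
Post-stratified estimate = 23.179 → 23.2%.

23.2%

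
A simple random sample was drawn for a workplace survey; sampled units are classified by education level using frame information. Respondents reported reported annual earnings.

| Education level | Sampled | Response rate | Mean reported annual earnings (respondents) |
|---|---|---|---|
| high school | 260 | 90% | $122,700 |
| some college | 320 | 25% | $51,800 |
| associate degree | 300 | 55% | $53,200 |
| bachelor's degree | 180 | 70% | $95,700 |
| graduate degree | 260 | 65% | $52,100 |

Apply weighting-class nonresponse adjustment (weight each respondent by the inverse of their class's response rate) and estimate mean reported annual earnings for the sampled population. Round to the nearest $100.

Weighting each respondent by the inverse class response rate inflates each class back to its sampled size, so the class weight is n_sampled:
  high school: 260 × 122,700 = 31,902,000
  some college: 320 × 51,800 = 16,576,000
  associate degree: 300 × 53,200 = 15,960,000
  bachelor's degree: 180 × 95,700 = 17,226,000
  graduate degree: 260 × 52,100 = 13,546,000
Adjusted estimate = 95,210,000 / 1,320 = 72128.8 → $72,100.

$72,100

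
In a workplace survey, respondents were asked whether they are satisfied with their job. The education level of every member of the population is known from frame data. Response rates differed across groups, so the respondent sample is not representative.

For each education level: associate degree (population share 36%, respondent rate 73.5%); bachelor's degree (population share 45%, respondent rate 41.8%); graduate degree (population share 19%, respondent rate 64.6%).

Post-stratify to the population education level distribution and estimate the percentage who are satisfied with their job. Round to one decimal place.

Each cell contributes population-share × respondent value:
  associate degree: 0.36 × 73.5 = 26.46
  bachelor's degree: 0.45 × 41.8 = 18.81
  graduate degree: 0.19 × 64.6 = 12.274
Post-stratified estimate = 57.544 → 57.5%.

57.5%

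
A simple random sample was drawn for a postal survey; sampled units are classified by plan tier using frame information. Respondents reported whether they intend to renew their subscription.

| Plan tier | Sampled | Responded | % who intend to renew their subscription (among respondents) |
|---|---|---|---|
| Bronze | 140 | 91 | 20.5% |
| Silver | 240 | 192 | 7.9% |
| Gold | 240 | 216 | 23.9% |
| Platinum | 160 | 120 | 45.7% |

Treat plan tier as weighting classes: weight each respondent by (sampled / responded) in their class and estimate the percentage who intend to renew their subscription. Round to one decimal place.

Class response rates: Bronze 91/140 = 65%, Silver 192/240 = 80%, Gold 216/240 = 90%, Platinum 120/160 = 75%.
Each respondent's weight = sampled/responded in their class; summing within a class gives n_sampled, so:
  Bronze: 140 × 20.5 = 2870
  Silver: 240 × 7.9 = 1896
  Gold: 240 × 23.9 = 5736
  Platinum: 160 × 45.7 = 7312
Adjusted estimate = 17,814 / 780 = 22.8385 → 22.8%.

22.8%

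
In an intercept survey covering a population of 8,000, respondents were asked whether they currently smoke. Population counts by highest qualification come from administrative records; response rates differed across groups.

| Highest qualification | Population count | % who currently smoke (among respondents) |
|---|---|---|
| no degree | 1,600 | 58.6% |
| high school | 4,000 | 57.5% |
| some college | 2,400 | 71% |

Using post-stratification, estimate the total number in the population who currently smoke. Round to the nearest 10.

Estimated count per cell = population count × respondent percentage:
  no degree: 1,600 × 58.6% = 937.6
  high school: 4,000 × 57.5% = 2300
  some college: 2,400 × 71% = 1704
Estimated total = 4941.6 → 4,940.

4,940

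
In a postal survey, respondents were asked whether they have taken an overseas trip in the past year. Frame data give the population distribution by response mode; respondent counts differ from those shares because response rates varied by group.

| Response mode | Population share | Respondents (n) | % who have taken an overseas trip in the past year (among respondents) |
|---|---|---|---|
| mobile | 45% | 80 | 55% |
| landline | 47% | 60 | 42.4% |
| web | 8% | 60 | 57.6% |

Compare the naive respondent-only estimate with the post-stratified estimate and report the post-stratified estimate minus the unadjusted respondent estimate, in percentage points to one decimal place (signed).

Without adjustment, the pooled respondent share is:
  (80/200)×55 + (60/200)×42.4 + (60/200)×57.6 = 52%
Reweighting by population response mode shares:
  0.45×55 + 0.47×42.4 + 0.08×57.6 = 49.286%
Difference = 49.286 − 52 = -2.714 pp.

-2.7 percentage points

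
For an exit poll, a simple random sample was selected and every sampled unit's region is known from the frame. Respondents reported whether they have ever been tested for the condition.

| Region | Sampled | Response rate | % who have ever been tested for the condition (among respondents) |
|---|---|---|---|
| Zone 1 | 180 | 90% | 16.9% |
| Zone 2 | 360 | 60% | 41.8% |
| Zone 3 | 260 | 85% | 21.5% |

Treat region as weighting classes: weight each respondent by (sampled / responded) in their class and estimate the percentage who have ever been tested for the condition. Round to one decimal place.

29.6%

Inverse-response-rate weighting restores each class to its sampled count, so class totals weight by n_sampled:
  Zone 1: 180 × 16.9 = 3042
  Zone 2: 360 × 41.8 = 15048
  Zone 3: 260 × 21.5 = 5590
Adjusted estimate = 23680 / 800 = 29.6 → 29.6%.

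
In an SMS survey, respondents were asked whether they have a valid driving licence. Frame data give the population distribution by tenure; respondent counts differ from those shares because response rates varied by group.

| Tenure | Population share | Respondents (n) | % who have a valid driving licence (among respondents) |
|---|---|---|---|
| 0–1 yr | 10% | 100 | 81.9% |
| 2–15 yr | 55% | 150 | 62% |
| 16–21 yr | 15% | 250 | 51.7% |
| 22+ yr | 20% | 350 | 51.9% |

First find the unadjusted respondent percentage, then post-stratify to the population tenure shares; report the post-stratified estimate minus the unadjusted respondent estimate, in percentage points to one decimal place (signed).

Without adjustment, the pooled respondent share is:
  (100/850)×81.9 + (150/850)×62 + (250/850)×51.7 + (350/850)×51.9 = 57.1529%
Post-stratifying to population shares instead:
  0.1×81.9 + 0.55×62 + 0.15×51.7 + 0.2×51.9 = 60.425%
Difference = 60.425 − 57.1529 = 3.2721 pp.

+3.3 percentage points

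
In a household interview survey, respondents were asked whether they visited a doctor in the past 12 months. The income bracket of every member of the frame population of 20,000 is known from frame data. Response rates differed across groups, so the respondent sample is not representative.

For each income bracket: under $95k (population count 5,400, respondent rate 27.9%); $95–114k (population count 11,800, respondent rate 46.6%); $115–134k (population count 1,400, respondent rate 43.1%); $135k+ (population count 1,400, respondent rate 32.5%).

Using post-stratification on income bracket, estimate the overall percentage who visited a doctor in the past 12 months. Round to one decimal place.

Post-stratification weights by population share, not respondent share:
  under $95k: (5,400/20,000) × 27.9 = 7.533
  $95–114k: (11,800/20,000) × 46.6 = 27.494
  $115–134k: (1,400/20,000) × 43.1 = 3.017
  $135k+: (1,400/20,000) × 32.5 = 2.275
Post-stratified estimate = 40.319 → 40.3%.

40.3%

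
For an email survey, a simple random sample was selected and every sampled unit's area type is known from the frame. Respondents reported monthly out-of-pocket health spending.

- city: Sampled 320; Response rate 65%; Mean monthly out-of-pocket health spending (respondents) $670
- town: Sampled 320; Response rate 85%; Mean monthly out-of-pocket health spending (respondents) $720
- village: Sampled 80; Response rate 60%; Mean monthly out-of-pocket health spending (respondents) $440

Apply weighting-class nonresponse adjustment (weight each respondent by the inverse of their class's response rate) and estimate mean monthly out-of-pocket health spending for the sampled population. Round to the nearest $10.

With weight = n_sampled/n_responded per class, the weighted class total is n_sampled:
  city: 320 × 670 = 214,400
  town: 320 × 720 = 230,400
  village: 80 × 440 = 35,200
Adjusted estimate = 480,000 / 720 = 666.667 → $670.

$670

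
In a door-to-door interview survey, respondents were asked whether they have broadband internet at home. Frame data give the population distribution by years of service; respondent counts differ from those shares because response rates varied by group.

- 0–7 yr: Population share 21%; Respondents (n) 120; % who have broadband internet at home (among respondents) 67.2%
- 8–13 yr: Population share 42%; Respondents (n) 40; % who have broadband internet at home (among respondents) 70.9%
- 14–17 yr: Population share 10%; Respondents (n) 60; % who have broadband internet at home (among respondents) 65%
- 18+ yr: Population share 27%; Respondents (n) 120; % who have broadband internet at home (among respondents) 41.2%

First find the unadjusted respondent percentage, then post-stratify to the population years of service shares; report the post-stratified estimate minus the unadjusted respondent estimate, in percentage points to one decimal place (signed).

+3.4 percentage points

Naive respondent-only estimate (weights = respondent counts):
  (120/340)×67.2 + (40/340)×70.9 + (60/340)×65 + (120/340)×41.2 = 58.0706%
Post-stratifying to population shares instead:
  0.21×67.2 + 0.42×70.9 + 0.1×65 + 0.27×41.2 = 61.514%
Difference = 61.514 − 58.0706 = 3.4434 pp.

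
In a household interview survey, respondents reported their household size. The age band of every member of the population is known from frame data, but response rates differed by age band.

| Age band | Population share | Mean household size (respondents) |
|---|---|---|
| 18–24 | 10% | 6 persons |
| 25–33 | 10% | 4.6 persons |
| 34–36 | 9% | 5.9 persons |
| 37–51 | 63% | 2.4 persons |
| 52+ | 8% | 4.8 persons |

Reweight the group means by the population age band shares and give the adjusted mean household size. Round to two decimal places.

Each cell contributes population-share × respondent value:
  18–24: 0.1 × 6 = 0.6
  25–33: 0.1 × 4.6 = 0.46
  34–36: 0.09 × 5.9 = 0.531
  37–51: 0.63 × 2.4 = 1.512
  52+: 0.08 × 4.8 = 0.384
Post-stratified estimate = 3.487 → 3.49.

3.49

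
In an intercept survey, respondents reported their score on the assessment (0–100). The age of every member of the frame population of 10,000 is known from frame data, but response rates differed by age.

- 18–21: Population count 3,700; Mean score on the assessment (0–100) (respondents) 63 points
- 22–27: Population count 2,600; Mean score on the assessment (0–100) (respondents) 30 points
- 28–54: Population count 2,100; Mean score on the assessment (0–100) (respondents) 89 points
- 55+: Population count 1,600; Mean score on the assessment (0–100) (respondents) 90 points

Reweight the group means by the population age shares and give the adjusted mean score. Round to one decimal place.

64.2

Weight each group's respondent value by its population share:
  18–21: (3,700/10,000) × 63 = 23.31
  22–27: (2,600/10,000) × 30 = 7.8
  28–54: (2,100/10,000) × 89 = 18.69
  55+: (1,600/10,000) × 90 = 14.4
Post-stratified estimate = 64.2 → 64.2.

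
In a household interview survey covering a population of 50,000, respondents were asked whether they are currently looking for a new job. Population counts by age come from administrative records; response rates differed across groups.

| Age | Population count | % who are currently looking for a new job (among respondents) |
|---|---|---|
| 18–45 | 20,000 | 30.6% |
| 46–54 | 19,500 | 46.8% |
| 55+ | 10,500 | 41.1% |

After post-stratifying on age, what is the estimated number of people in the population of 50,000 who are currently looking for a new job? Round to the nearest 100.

Each cell contributes its population count × the respondent rate:
  18–45: 20,000 × 30.6% = 6120
  46–54: 19,500 × 46.8% = 9126
  55+: 10,500 × 41.1% = 4315.5
Estimated total = 19561.5 → 19,600.

19,600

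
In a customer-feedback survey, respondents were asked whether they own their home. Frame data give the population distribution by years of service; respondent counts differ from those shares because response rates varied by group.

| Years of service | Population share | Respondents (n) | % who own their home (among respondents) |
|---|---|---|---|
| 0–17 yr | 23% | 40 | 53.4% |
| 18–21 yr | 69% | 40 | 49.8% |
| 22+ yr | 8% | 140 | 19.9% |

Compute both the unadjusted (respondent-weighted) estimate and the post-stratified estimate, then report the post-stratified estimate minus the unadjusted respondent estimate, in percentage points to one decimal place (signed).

+16.8 percentage points

Unadjusted (pooled respondent) estimate weights by respondent counts:
  (40/220)×53.4 + (40/220)×49.8 + (140/220)×19.9 = 31.4273%
Post-stratified estimate weights by population shares:
  0.23×53.4 + 0.69×49.8 + 0.08×19.9 = 48.236%
Difference = 48.236 − 31.4273 = 16.8087 pp.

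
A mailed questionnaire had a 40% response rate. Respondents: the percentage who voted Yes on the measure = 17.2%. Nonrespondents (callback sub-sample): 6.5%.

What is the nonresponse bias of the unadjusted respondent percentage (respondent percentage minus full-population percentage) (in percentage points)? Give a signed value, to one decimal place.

+6.4 percentage points

Nonresponse fraction = 1 − 0.4 = 0.6.
Bias = (nonresponse fraction) × (respondent percentage − nonrespondent percentage)
     = 0.6 × (17.2 − 6.5) = 0.6 × 10.7 = 6.42.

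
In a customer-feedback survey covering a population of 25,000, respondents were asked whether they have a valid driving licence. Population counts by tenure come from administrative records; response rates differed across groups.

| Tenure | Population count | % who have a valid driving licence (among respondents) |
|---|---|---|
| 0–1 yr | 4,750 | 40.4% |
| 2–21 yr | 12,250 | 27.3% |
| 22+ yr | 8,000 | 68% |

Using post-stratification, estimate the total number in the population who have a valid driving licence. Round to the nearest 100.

Estimated count per cell = population count × respondent percentage:
  0–1 yr: 4,750 × 40.4% = 1919
  2–21 yr: 12,250 × 27.3% = 3344.25
  22+ yr: 8,000 × 68% = 5440
Estimated total = 10703.2 → 10,700.

10,700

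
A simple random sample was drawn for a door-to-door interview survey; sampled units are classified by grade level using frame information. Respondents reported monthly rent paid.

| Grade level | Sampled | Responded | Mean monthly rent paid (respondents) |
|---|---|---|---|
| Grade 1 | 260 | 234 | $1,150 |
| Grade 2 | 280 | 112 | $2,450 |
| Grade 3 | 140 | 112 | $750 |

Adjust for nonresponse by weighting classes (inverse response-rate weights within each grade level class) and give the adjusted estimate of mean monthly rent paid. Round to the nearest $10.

$1,600

Response rates by class: Grade 1 234/260 = 90%, Grade 2 112/280 = 40%, Grade 3 112/140 = 80%.
Each respondent's weight = sampled/responded in their class; summing within a class gives n_sampled, so:
  Grade 1: 260 × 1150 = 299,000
  Grade 2: 280 × 2450 = 686,000
  Grade 3: 140 × 750 = 105,000
Adjusted estimate = 1,090,000 / 680 = 1602.94 → $1,600.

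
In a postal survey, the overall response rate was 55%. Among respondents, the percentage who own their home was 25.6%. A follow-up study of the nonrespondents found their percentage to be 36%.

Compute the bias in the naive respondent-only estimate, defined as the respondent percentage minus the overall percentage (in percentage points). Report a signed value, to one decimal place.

Nonresponse fraction = 1 − 0.55 = 0.45.
Bias = (nonresponse fraction) × (respondent percentage − nonrespondent percentage)
     = 0.45 × (25.6 − 36) = 0.45 × -10.4 = -4.68.

-4.7 percentage points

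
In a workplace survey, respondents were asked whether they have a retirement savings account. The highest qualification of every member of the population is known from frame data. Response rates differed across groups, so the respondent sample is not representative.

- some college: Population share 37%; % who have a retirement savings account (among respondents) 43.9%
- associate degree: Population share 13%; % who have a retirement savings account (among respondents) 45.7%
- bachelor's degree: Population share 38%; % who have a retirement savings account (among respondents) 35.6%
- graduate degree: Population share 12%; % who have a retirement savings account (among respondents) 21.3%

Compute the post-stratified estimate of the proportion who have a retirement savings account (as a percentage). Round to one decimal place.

38.3%

Post-stratification weights by population share, not respondent share:
  some college: 0.37 × 43.9 = 16.243
  associate degree: 0.13 × 45.7 = 5.941
  bachelor's degree: 0.38 × 35.6 = 13.528
  graduate degree: 0.12 × 21.3 = 2.556
Post-stratified estimate = 38.268 → 38.3%.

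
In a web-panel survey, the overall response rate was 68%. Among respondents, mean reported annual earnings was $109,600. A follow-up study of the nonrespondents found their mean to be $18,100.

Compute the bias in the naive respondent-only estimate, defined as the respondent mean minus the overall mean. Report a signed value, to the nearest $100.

+$29,300

Nonresponse fraction = 1 − 0.68 = 0.32.
Bias = (nonresponse fraction) × (respondent mean − nonrespondent mean)
     = 0.32 × (109,600 − 18,100) = 0.32 × 91,500 = 29,280.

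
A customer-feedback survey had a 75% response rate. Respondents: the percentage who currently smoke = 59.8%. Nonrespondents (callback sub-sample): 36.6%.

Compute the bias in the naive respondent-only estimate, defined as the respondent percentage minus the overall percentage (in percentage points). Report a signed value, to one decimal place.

Nonresponse fraction = 1 − 0.75 = 0.25.
Bias = (nonresponse fraction) × (respondent percentage − nonrespondent percentage)
     = 0.25 × (59.8 − 36.6) = 0.25 × 23.2 = 5.8.

+5.8 percentage points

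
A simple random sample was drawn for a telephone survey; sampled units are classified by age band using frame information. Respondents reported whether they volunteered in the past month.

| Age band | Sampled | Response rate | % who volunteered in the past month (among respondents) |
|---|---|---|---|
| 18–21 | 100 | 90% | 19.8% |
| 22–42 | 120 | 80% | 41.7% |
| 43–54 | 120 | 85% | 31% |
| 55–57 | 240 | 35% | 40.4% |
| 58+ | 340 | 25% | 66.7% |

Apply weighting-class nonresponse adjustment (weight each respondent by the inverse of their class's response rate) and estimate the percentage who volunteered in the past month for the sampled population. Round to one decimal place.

Inverse-response-rate weighting restores each class to its sampled count, so class totals weight by n_sampled:
  18–21: 100 × 19.8 = 1980
  22–42: 120 × 41.7 = 5004
  43–54: 120 × 31 = 3720
  55–57: 240 × 40.4 = 9696
  58+: 340 × 66.7 = 22,678
Adjusted estimate = 43,078 / 920 = 46.8239 → 46.8%.

46.8%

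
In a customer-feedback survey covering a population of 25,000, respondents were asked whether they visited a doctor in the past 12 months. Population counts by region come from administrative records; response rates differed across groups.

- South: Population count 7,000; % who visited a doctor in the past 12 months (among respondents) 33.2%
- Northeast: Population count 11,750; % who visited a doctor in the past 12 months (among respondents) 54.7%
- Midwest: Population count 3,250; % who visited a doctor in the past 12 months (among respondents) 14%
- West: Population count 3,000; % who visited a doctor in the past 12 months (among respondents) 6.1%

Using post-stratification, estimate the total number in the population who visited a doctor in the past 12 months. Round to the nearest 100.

Apply each group's respondent rate to its population count:
  South: 7,000 × 33.2% = 2324
  Northeast: 11,750 × 54.7% = 6427.25
  Midwest: 3,250 × 14% = 455
  West: 3,000 × 6.1% = 183
Estimated total = 9389.25 → 9,400.

9,400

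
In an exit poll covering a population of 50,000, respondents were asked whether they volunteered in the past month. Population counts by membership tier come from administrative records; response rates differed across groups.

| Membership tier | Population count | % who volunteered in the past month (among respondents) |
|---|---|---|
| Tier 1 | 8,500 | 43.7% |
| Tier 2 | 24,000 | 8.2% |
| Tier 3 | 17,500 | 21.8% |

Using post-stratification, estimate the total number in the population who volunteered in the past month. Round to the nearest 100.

Estimated count per cell = population count × respondent percentage:
  Tier 1: 8,500 × 43.7% = 3714.5
  Tier 2: 24,000 × 8.2% = 1968
  Tier 3: 17,500 × 21.8% = 3815
Estimated total = 9497.5 → 9,500.

9,500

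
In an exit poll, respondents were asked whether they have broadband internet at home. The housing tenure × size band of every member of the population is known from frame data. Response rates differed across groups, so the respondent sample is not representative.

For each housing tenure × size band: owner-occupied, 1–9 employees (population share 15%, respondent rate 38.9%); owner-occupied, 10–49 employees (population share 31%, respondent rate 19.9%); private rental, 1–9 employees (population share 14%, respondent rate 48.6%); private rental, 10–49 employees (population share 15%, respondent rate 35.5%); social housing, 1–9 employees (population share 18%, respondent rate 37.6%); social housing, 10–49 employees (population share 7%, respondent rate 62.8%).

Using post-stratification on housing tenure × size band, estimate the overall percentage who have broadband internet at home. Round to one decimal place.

Each cell contributes population-share × respondent value:
  owner-occupied, 1–9 employees: 0.15 × 38.9 = 5.835
  owner-occupied, 10–49 employees: 0.31 × 19.9 = 6.169
  private rental, 1–9 employees: 0.14 × 48.6 = 6.804
  private rental, 10–49 employees: 0.15 × 35.5 = 5.325
  social housing, 1–9 employees: 0.18 × 37.6 = 6.768
  social housing, 10–49 employees: 0.07 × 62.8 = 4.396
Post-stratified estimate = 35.297 → 35.3%.

35.3%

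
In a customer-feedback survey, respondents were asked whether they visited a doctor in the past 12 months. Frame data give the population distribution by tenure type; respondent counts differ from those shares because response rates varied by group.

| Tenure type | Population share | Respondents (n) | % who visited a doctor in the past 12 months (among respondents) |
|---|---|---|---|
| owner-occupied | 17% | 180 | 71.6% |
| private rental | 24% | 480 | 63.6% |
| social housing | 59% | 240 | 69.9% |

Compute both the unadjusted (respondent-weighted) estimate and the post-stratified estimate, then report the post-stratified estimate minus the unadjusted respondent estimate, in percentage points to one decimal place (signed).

Without adjustment, the pooled respondent share is:
  (180/900)×71.6 + (480/900)×63.6 + (240/900)×69.9 = 66.88%
Post-stratified estimate weights by population shares:
  0.17×71.6 + 0.24×63.6 + 0.59×69.9 = 68.677%
Difference = 68.677 − 66.88 = 1.797 pp.

+1.8 percentage points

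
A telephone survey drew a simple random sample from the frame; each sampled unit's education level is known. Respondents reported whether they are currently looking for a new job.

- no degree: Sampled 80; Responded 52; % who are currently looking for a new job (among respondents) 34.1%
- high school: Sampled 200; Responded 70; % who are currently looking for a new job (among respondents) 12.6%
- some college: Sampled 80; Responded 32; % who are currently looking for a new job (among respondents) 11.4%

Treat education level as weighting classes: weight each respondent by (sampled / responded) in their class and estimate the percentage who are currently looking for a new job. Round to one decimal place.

Response rates by class: no degree 52/80 = 65%, high school 70/200 = 35%, some college 32/80 = 40%.
Each respondent's weight = sampled/responded in their class; summing within a class gives n_sampled, so:
  no degree: 80 × 34.1 = 2728
  high school: 200 × 12.6 = 2520
  some college: 80 × 11.4 = 912
Adjusted estimate = 6160 / 360 = 17.1111 → 17.1%.

17.1%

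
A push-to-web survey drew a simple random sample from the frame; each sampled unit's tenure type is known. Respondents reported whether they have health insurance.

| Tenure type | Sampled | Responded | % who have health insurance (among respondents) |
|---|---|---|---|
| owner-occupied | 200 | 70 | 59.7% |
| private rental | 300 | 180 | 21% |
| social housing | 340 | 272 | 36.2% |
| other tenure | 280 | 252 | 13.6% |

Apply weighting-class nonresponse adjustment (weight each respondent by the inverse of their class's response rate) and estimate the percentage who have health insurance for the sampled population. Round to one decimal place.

30.7%

Class response rates: owner-occupied 70/200 = 35%, private rental 180/300 = 60%, social housing 272/340 = 80%, other tenure 252/280 = 90%.
Inverse-response-rate weighting restores each class to its sampled count, so class totals weight by n_sampled:
  owner-occupied: 200 × 59.7 = 11,940
  private rental: 300 × 21 = 6300
  social housing: 340 × 36.2 = 12308
  other tenure: 280 × 13.6 = 3808
Adjusted estimate = 34,356 / 1,120 = 30.675 → 30.7%.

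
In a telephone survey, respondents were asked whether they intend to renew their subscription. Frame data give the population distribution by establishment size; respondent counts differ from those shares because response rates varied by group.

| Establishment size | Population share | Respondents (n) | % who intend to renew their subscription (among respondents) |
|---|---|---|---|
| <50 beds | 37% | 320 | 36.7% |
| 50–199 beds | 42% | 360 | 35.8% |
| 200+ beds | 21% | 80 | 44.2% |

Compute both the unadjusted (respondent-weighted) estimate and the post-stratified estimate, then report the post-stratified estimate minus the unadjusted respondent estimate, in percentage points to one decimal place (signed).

+0.8 percentage points

Without adjustment, the pooled respondent share is:
  (320/760)×36.7 + (360/760)×35.8 + (80/760)×44.2 = 37.0632%
Reweighting by population establishment size shares:
  0.37×36.7 + 0.42×35.8 + 0.21×44.2 = 37.897%
Difference = 37.897 − 37.0632 = 0.8338 pp.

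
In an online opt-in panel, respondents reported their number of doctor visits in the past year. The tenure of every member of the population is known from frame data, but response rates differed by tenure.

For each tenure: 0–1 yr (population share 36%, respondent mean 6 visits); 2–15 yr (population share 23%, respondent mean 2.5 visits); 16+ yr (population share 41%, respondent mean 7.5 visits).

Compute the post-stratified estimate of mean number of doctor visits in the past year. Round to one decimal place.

5.8

Each cell contributes population-share × respondent value:
  0–1 yr: 0.36 × 6 = 2.16
  2–15 yr: 0.23 × 2.5 = 0.575
  16+ yr: 0.41 × 7.5 = 3.075
Post-stratified estimate = 5.81 → 5.8.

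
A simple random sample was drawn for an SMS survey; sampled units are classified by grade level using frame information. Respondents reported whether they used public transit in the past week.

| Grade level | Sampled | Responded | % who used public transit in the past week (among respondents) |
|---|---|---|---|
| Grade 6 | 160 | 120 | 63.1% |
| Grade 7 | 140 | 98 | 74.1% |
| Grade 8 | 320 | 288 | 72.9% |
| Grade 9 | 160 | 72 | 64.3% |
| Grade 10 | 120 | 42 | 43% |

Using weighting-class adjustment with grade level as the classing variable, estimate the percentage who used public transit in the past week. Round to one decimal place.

Class response rates: Grade 6 120/160 = 75%, Grade 7 98/140 = 70%, Grade 8 288/320 = 90%, Grade 9 72/160 = 45%, Grade 10 42/120 = 35%.
Weighting each respondent by the inverse class response rate inflates each class back to its sampled size, so the class weight is n_sampled:
  Grade 6: 160 × 63.1 = 10,096
  Grade 7: 140 × 74.1 = 10,374
  Grade 8: 320 × 72.9 = 23,328
  Grade 9: 160 × 64.3 = 10,288
  Grade 10: 120 × 43 = 5160
Adjusted estimate = 59,246 / 900 = 65.8289 → 65.8%.

65.8%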